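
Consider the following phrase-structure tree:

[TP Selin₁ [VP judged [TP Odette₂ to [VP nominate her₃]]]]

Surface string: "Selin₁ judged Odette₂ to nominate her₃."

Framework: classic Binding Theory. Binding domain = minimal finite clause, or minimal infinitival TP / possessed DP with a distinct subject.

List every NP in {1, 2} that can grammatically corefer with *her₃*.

{1}

*her* is a pronoun, so Principle B applies: it must be free in its binding domain.
Binding domain of *her₃*: the embedded TP, whose subject is Odette₂.
*Selin₁* c-commands the pronoun but from outside its binding domain, and is not c-commanded by it → coindexation permitted.
*Odette₂* c-commands the pronoun within its binding domain → coindexation would violate Principle B.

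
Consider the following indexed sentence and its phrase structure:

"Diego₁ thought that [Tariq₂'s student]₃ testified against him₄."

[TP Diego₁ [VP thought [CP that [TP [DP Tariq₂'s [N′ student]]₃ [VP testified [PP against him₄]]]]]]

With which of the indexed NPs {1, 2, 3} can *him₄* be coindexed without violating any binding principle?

*him* is a pronoun, so Principle B applies: it must be free in its binding domain.
Binding domain of *him₄*: the embedded TP, whose subject is [Tariq₂'s student]₃.
*Diego₁* c-commands the pronoun but from outside its binding domain, and is not c-commanded by it → coindexation permitted.
*Tariq₂* and the pronoun do not c-command one another → neither Principle B nor Principle C is at stake; coindexation permitted.
*[Tariq₂'s student]₃* c-commands the pronoun within its binding domain → coindexation would violate Principle B.

{1, 2}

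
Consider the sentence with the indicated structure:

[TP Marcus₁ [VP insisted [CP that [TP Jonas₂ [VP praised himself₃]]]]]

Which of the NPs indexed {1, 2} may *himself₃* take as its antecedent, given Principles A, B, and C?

*himself* is an anaphor, so Principle A applies: it must be bound in its binding domain.
Binding domain of *himself₃*: the embedded TP, whose subject is Jonas₂.
*Marcus₁* c-commands the anaphor but is outside its binding domain → cannot satisfy Principle A.
*Jonas₂* c-commands the anaphor within its binding domain → licit binder.

{2}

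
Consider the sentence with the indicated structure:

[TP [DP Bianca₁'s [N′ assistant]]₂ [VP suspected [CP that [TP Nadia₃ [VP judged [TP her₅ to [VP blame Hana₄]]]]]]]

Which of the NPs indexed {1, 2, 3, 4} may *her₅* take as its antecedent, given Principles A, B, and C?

*her* is a pronoun, so Principle B applies: it must be free in its binding domain.
Binding domain of *her₅*: the embedded TP, whose subject is Nadia₃.
*Bianca₁* and the pronoun do not c-command one another → neither Principle B nor Principle C is at stake; coindexation permitted.
*[Bianca₁'s assistant]₂* c-commands the pronoun but from outside its binding domain, and is not c-commanded by it → coindexation permitted.
*Nadia₃* c-commands the pronoun within its binding domain → coindexation would violate Principle B.
*Hana₄*: the pronoun c-commands this R-expression → coindexation would violate Principle C on *Hana₄*.

{1, 2}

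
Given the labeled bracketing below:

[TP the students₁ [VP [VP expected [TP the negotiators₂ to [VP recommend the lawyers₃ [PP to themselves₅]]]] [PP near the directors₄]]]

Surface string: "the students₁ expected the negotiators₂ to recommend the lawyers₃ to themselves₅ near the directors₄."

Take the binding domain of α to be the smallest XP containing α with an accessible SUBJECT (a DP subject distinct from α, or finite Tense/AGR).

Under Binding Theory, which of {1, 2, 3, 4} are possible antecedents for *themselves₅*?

*themselves* is an anaphor, so Principle A applies: it must be bound in its binding domain.
Binding domain of *themselves₅*: the embedded TP, whose subject is the negotiators₂.
*the students₁* c-commands the anaphor but is outside its binding domain → cannot satisfy Principle A.
*the negotiators₂* c-commands the anaphor within its binding domain → licit binder.
*the lawyers₃* c-commands the anaphor within its binding domain → licit binder.
*the directors₄* does not c-command the anaphor → cannot bind it.

{2, 3}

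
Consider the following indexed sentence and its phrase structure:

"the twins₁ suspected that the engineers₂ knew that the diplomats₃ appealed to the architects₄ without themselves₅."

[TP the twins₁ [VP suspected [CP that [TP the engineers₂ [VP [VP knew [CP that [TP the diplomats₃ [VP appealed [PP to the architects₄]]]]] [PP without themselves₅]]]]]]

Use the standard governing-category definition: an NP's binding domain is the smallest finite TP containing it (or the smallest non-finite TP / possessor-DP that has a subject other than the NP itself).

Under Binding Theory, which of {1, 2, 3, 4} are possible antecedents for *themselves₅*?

{2}

*themselves* is an anaphor, so Principle A applies: it must be bound in its binding domain.
Binding domain of *themselves₅*: the embedded TP, whose subject is the engineers₂.
*the twins₁* c-commands the anaphor but is outside its binding domain → cannot satisfy Principle A.
*the engineers₂* c-commands the anaphor within its binding domain → licit binder.
*the diplomats₃* does not c-command the anaphor → cannot bind it.
*the architects₄* does not c-command the anaphor → cannot bind it.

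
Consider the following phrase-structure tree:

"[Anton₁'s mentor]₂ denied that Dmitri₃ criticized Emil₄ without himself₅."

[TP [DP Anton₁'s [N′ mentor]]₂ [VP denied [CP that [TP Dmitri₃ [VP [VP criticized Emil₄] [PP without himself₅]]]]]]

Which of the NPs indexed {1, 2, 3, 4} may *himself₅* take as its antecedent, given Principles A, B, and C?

*himself* is an anaphor, so Principle A applies: it must be bound in its binding domain.
Binding domain of *himself₅*: the embedded TP, whose subject is Dmitri₃.
*Anton₁* does not c-command the anaphor → cannot bind it.
*[Anton₁'s mentor]₂* c-commands the anaphor but is outside its binding domain → cannot satisfy Principle A.
*Dmitri₃* c-commands the anaphor within its binding domain → licit binder.
*Emil₄* does not c-command the anaphor → cannot bind it.

{3}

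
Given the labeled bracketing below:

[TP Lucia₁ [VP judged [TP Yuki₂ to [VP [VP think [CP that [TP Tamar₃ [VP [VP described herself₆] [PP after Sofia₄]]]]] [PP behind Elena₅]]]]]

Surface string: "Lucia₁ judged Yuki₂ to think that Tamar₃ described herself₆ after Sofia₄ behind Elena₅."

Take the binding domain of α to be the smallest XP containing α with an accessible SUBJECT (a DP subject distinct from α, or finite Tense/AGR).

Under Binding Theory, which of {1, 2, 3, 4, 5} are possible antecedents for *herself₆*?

{3}

*herself* is an anaphor, so Principle A applies: it must be bound in its binding domain.
Binding domain of *herself₆*: the embedded TP, whose subject is Tamar₃.
*Lucia₁* c-commands the anaphor but is outside its binding domain → cannot satisfy Principle A.
*Yuki₂* c-commands the anaphor but is outside its binding domain → cannot satisfy Principle A.
*Tamar₃* c-commands the anaphor within its binding domain → licit binder.
*Sofia₄* does not c-command the anaphor → cannot bind it.
*Elena₅* does not c-command the anaphor → cannot bind it.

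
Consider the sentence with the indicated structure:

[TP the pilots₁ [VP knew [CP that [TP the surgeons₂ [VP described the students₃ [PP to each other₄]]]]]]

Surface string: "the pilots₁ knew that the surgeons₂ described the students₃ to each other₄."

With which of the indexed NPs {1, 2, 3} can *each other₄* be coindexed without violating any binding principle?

*each other* is an anaphor, so Principle A applies: it must be bound in its binding domain.
Binding domain of *each other₄*: the embedded TP, whose subject is the surgeons₂.
*the pilots₁* c-commands the anaphor but is outside its binding domain → cannot satisfy Principle A.
*the surgeons₂* c-commands the anaphor within its binding domain → licit binder.
*the students₃* c-commands the anaphor within its binding domain → licit binder.

{2, 3}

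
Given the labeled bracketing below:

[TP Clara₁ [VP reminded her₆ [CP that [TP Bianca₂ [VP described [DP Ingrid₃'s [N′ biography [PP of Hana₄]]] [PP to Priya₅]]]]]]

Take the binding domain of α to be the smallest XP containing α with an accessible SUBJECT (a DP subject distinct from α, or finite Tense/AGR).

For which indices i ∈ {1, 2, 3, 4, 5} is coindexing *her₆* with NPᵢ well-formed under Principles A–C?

*her* is a pronoun, so Principle B applies: it must be free in its binding domain.
Binding domain of *her₆*: the matrix TP, whose subject is Clara₁.
*Clara₁* c-commands the pronoun within its binding domain → coindexation would violate Principle B.
*Bianca₂*: the pronoun c-commands this R-expression → coindexation would violate Principle C on *Bianca₂*.
*Ingrid₃*: the pronoun c-commands this R-expression → coindexation would violate Principle C on *Ingrid₃*.
*Hana₄*: the pronoun c-commands this R-expression → coindexation would violate Principle C on *Hana₄*.
*Priya₅*: the pronoun c-commands this R-expression → coindexation would violate Principle C on *Priya₅*.

none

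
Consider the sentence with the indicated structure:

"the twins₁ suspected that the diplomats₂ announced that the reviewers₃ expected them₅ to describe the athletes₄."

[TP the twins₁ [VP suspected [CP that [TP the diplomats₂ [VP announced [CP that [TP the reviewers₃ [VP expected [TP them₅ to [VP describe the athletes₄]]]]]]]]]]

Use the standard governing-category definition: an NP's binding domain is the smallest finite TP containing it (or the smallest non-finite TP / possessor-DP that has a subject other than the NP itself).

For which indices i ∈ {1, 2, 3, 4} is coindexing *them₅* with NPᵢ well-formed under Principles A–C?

*them* is a pronoun, so Principle B applies: it must be free in its binding domain.
Binding domain of *them₅*: the embedded TP, whose subject is the reviewers₃.
*the twins₁* c-commands the pronoun but from outside its binding domain, and is not c-commanded by it → coindexation permitted.
*the diplomats₂* c-commands the pronoun but from outside its binding domain, and is not c-commanded by it → coindexation permitted.
*the reviewers₃* c-commands the pronoun within its binding domain → coindexation would violate Principle B.
*the athletes₄*: the pronoun c-commands this R-expression → coindexation would violate Principle C on *the athletes₄*.

{1, 2}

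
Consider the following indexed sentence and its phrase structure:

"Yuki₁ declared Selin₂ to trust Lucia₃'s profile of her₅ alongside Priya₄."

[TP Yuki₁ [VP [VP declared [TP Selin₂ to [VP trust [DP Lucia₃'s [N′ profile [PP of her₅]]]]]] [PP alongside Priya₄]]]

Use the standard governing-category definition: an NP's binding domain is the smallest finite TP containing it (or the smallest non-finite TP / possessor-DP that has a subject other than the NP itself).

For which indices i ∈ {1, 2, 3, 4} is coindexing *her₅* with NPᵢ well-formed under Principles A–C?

{1, 2, 4}

*her* is a pronoun, so Principle B applies: it must be free in its binding domain.
Binding domain of *her₅*: the possessed DP, whose subject is Lucia₃.
*Yuki₁* c-commands the pronoun but from outside its binding domain, and is not c-commanded by it → coindexation permitted.
*Selin₂* c-commands the pronoun but from outside its binding domain, and is not c-commanded by it → coindexation permitted.
*Lucia₃* c-commands the pronoun within its binding domain → coindexation would violate Principle B.
*Priya₄* and the pronoun do not c-command one another → neither Principle B nor Principle C is at stake; coindexation permitted.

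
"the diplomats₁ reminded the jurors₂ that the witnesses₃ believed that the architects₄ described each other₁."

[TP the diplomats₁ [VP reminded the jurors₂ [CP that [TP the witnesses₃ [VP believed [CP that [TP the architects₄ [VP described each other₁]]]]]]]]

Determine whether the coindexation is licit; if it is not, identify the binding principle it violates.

Principle A

The two coindexed NPs are *the diplomats₁* and *each other₁*.
*each other₁* is an anaphor. Principle A requires it to be bound within its binding domain — the embedded TP, whose subject is the architects₄.
Within that domain it is c-commanded by *the architects₄*, which does not share its index.
*the diplomats₁* does c-command the anaphor, but from outside its binding domain.
The anaphor is unbound in its domain → Principle A violation.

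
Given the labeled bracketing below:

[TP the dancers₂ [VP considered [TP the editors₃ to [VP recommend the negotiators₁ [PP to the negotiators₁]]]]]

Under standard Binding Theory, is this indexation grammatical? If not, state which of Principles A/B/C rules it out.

Principle C

The two coindexed NPs are *the negotiators₁* (the higher occurrence) and *the negotiators₁* (the lower occurrence).
*the negotiators₁* (the lower occurrence) is an R-expression. Principle C requires it to be free everywhere.
*the negotiators₁* (the higher occurrence) c-commands it and carries the same index.
The R-expression is bound → Principle C violation.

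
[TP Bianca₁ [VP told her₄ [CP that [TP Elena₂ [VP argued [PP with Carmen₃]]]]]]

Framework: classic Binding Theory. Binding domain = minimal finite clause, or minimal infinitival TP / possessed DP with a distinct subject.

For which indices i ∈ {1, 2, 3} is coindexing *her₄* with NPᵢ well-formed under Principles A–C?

none

*her* is a pronoun, so Principle B applies: it must be free in its binding domain.
Binding domain of *her₄*: the matrix TP, whose subject is Bianca₁.
*Bianca₁* c-commands the pronoun within its binding domain → coindexation would violate Principle B.
*Elena₂*: the pronoun c-commands this R-expression → coindexation would violate Principle C on *Elena₂*.
*Carmen₃*: the pronoun c-commands this R-expression → coindexation would violate Principle C on *Carmen₃*.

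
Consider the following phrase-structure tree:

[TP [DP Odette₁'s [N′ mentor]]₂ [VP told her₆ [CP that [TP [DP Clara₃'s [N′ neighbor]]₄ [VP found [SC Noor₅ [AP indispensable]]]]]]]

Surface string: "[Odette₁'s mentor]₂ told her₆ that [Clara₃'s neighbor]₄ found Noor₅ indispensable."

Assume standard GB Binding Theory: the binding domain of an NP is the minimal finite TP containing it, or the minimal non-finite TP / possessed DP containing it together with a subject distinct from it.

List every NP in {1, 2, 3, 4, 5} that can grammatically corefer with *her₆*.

*her* is a pronoun, so Principle B applies: it must be free in its binding domain.
Binding domain of *her₆*: the matrix TP, whose subject is [Odette₁'s mentor]₂.
*Odette₁* and the pronoun do not c-command one another → neither Principle B nor Principle C is at stake; coindexation permitted.
*[Odette₁'s mentor]₂* c-commands the pronoun within its binding domain → coindexation would violate Principle B.
*Clara₃*: the pronoun c-commands this R-expression → coindexation would violate Principle C on *Clara₃*.
*[Clara₃'s neighbor]₄*: the pronoun c-commands this R-expression → coindexation would violate Principle C on *[Clara₃'s neighbor]₄*.
*Noor₅*: the pronoun c-commands this R-expression → coindexation would violate Principle C on *Noor₅*.

{1}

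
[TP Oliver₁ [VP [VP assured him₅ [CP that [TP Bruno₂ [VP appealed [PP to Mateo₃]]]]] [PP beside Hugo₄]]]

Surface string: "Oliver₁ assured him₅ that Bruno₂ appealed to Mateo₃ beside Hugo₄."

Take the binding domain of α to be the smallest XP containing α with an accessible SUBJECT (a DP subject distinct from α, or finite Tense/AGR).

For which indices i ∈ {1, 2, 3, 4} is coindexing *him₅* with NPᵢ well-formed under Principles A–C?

{4}

*him* is a pronoun, so Principle B applies: it must be free in its binding domain.
Binding domain of *him₅*: the matrix TP, whose subject is Oliver₁.
*Oliver₁* c-commands the pronoun within its binding domain → coindexation would violate Principle B.
*Bruno₂*: the pronoun c-commands this R-expression → coindexation would violate Principle C on *Bruno₂*.
*Mateo₃*: the pronoun c-commands this R-expression → coindexation would violate Principle C on *Mateo₃*.
*Hugo₄* and the pronoun do not c-command one another → neither Principle B nor Principle C is at stake; coindexation permitted.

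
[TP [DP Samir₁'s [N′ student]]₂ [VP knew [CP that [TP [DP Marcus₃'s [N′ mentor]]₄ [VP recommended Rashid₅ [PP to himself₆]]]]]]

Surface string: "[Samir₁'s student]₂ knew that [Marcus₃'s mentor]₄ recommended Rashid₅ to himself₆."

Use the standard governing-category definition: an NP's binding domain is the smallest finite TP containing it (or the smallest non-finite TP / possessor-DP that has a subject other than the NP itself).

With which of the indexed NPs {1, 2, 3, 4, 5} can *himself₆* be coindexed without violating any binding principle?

*himself* is an anaphor, so Principle A applies: it must be bound in its binding domain.
Binding domain of *himself₆*: the embedded TP, whose subject is [Marcus₃'s mentor]₄.
*Samir₁* does not c-command the anaphor → cannot bind it.
*[Samir₁'s student]₂* c-commands the anaphor but is outside its binding domain → cannot satisfy Principle A.
*Marcus₃* does not c-command the anaphor → cannot bind it.
*[Marcus₃'s mentor]₄* c-commands the anaphor within its binding domain → licit binder.
*Rashid₅* c-commands the anaphor within its binding domain → licit binder.

{4, 5}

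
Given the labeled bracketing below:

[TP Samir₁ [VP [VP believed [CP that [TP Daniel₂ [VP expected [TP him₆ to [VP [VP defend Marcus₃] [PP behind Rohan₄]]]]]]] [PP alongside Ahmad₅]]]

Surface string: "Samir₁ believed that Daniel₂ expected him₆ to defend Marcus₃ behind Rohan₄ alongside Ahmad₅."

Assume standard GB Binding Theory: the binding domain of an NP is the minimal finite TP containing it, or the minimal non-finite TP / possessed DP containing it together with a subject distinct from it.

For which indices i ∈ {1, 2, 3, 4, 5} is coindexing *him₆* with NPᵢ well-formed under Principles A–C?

{1, 5}

*him* is a pronoun, so Principle B applies: it must be free in its binding domain.
Binding domain of *him₆*: the embedded TP, whose subject is Daniel₂.
*Samir₁* c-commands the pronoun but from outside its binding domain, and is not c-commanded by it → coindexation permitted.
*Daniel₂* c-commands the pronoun within its binding domain → coindexation would violate Principle B.
*Marcus₃*: the pronoun c-commands this R-expression → coindexation would violate Principle C on *Marcus₃*.
*Rohan₄*: the pronoun c-commands this R-expression → coindexation would violate Principle C on *Rohan₄*.
*Ahmad₅* and the pronoun do not c-command one another → neither Principle B nor Principle C is at stake; coindexation permitted.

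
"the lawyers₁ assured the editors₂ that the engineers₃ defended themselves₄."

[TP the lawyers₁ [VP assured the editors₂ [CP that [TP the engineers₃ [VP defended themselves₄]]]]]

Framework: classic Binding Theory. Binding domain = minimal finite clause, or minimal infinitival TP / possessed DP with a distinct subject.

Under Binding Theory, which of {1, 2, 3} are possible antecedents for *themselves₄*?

*themselves* is an anaphor, so Principle A applies: it must be bound in its binding domain.
Binding domain of *themselves₄*: the embedded TP, whose subject is the engineers₃.
*the lawyers₁* c-commands the anaphor but is outside its binding domain → cannot satisfy Principle A.
*the editors₂* c-commands the anaphor but is outside its binding domain → cannot satisfy Principle A.
*the engineers₃* c-commands the anaphor within its binding domain → licit binder.

{3}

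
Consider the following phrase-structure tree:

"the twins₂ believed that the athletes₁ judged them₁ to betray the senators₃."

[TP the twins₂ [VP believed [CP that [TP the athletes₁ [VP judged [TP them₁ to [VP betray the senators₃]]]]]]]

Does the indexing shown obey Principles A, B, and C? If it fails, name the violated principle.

The two coindexed NPs are *the athletes₁* and *them₁*.
*them₁* is a pronoun. Its binding domain is the embedded TP, whose subject is the athletes₁.
*the athletes₁* c-commands it within that domain and carries the same index.
The pronoun is locally bound → Principle B violation.

Principle B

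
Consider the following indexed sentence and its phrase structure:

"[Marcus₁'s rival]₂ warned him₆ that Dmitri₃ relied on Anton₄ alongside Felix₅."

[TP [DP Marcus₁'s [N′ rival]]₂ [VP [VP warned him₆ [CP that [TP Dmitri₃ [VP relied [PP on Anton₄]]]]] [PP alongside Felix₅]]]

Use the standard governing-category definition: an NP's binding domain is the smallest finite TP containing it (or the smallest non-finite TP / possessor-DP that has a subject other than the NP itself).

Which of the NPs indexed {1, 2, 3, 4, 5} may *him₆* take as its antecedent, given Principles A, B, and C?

*him* is a pronoun, so Principle B applies: it must be free in its binding domain.
Binding domain of *him₆*: the matrix TP, whose subject is [Marcus₁'s rival]₂.
*Marcus₁* and the pronoun do not c-command one another → neither Principle B nor Principle C is at stake; coindexation permitted.
*[Marcus₁'s rival]₂* c-commands the pronoun within its binding domain → coindexation would violate Principle B.
*Dmitri₃*: the pronoun c-commands this R-expression → coindexation would violate Principle C on *Dmitri₃*.
*Anton₄*: the pronoun c-commands this R-expression → coindexation would violate Principle C on *Anton₄*.
*Felix₅* and the pronoun do not c-command one another → neither Principle B nor Principle C is at stake; coindexation permitted.

{1, 5}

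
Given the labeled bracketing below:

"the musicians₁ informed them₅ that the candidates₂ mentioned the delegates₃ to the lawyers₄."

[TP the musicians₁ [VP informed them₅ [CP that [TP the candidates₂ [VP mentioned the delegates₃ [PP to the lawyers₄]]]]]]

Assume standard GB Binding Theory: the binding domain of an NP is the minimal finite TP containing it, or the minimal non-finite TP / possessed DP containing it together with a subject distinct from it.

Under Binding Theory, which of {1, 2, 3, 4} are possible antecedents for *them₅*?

*them* is a pronoun, so Principle B applies: it must be free in its binding domain.
Binding domain of *them₅*: the matrix TP, whose subject is the musicians₁.
*the musicians₁* c-commands the pronoun within its binding domain → coindexation would violate Principle B.
*the candidates₂*: the pronoun c-commands this R-expression → coindexation would violate Principle C on *the candidates₂*.
*the delegates₃*: the pronoun c-commands this R-expression → coindexation would violate Principle C on *the delegates₃*.
*the lawyers₄*: the pronoun c-commands this R-expression → coindexation would violate Principle C on *the lawyers₄*.

none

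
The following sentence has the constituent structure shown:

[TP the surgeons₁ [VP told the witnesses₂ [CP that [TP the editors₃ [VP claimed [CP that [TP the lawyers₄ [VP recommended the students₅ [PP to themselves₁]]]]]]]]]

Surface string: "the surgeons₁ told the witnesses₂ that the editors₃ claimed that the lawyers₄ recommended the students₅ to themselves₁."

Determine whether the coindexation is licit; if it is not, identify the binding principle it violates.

The two coindexed NPs are *the surgeons₁* and *themselves₁*.
*themselves₁* is an anaphor. Principle A requires it to be bound within its binding domain — the embedded TP, whose subject is the lawyers₄.
Within that domain it is c-commanded by *the lawyers₄*, *the students₅*, none of which share its index.
*the surgeons₁* does c-command the anaphor, but from outside its binding domain.
The anaphor is unbound in its domain → Principle A violation.

Principle A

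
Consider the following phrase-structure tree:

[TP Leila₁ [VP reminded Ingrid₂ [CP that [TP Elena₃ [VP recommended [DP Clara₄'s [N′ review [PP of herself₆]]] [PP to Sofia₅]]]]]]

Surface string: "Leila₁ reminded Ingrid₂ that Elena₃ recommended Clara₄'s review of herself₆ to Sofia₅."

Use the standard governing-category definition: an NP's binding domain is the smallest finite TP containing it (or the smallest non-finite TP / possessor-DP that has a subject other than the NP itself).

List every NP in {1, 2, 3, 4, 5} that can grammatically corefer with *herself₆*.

{4}

*herself* is an anaphor, so Principle A applies: it must be bound in its binding domain.
Binding domain of *herself₆*: the possessed DP, whose subject is Clara₄.
*Leila₁* c-commands the anaphor but is outside its binding domain → cannot satisfy Principle A.
*Ingrid₂* c-commands the anaphor but is outside its binding domain → cannot satisfy Principle A.
*Elena₃* c-commands the anaphor but is outside its binding domain → cannot satisfy Principle A.
*Clara₄* c-commands the anaphor within its binding domain → licit binder.
*Sofia₅* does not c-command the anaphor → cannot bind it.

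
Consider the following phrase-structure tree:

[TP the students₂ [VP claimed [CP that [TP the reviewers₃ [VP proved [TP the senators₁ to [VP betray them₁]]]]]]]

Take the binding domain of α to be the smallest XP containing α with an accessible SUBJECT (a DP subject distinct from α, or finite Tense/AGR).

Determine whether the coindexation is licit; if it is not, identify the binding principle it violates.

The two coindexed NPs are *the senators₁* and *them₁*.
*them₁* is a pronoun. Its binding domain is the embedded TP, whose subject is the senators₁.
*the senators₁* c-commands it within that domain and carries the same index.
The pronoun is locally bound → Principle B violation.

Principle B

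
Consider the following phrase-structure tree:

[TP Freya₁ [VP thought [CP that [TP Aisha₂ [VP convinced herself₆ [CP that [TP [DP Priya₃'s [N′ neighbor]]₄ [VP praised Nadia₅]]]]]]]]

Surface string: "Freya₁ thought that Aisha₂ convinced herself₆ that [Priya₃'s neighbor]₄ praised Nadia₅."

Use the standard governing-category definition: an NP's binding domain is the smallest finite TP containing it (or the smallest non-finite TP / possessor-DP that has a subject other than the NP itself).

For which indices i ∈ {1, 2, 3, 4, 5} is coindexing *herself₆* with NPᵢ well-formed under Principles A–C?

{2}

*herself* is an anaphor, so Principle A applies: it must be bound in its binding domain.
Binding domain of *herself₆*: the embedded TP, whose subject is Aisha₂.
*Freya₁* c-commands the anaphor but is outside its binding domain → cannot satisfy Principle A.
*Aisha₂* c-commands the anaphor within its binding domain → licit binder.
*Priya₃* does not c-command the anaphor → cannot bind it.
*[Priya₃'s neighbor]₄* does not c-command the anaphor → cannot bind it.
*Nadia₅* does not c-command the anaphor → cannot bind it.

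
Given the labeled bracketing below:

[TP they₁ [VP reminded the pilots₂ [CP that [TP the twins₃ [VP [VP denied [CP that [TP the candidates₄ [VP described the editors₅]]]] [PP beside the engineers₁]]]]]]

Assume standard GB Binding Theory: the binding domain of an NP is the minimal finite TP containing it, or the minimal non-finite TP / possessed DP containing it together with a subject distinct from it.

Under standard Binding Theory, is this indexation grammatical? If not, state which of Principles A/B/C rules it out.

Principle C

The two coindexed NPs are *they₁* and *the engineers₁*.
*the engineers₁* is an R-expression. Principle C requires it to be free everywhere.
*they₁* c-commands it and carries the same index.
The R-expression is bound → Principle C violation.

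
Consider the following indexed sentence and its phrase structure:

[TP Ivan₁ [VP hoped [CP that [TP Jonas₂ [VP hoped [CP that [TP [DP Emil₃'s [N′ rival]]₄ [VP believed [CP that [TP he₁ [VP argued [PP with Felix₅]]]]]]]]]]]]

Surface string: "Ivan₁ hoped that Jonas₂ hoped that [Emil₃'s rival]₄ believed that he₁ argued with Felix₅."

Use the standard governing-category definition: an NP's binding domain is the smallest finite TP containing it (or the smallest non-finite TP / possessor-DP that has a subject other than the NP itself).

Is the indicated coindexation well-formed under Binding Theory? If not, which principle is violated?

grammatical

The two coindexed NPs are *Ivan₁* and *he₁*.
*he₁* is a pronoun; nothing c-commands it within its binding domain (the embedded TP.), so Principle B holds trivially.
*Ivan₁* is an R-expression; *he₁* does not c-command it, and no other NP shares its index, so Principle C is satisfied.
All principles are respected.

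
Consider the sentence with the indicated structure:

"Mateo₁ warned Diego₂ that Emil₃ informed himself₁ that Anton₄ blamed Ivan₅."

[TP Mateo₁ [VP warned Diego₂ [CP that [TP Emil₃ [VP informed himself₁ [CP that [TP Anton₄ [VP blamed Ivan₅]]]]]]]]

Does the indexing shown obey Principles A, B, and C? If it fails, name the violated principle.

Principle A

The two coindexed NPs are *Mateo₁* and *himself₁*.
*himself₁* is an anaphor. Principle A requires it to be bound within its binding domain — the embedded TP, whose subject is Emil₃.
Within that domain it is c-commanded by *Emil₃*, which does not share its index.
*Mateo₁* does c-command the anaphor, but from outside its binding domain.
The anaphor is unbound in its domain → Principle A violation.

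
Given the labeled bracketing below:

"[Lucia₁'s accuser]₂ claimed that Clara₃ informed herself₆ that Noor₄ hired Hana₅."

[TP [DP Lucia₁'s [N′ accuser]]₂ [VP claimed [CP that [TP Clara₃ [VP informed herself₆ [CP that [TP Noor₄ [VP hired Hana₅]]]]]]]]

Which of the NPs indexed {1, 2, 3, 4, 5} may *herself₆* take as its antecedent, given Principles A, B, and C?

*herself* is an anaphor, so Principle A applies: it must be bound in its binding domain.
Binding domain of *herself₆*: the embedded TP, whose subject is Clara₃.
*Lucia₁* does not c-command the anaphor → cannot bind it.
*[Lucia₁'s accuser]₂* c-commands the anaphor but is outside its binding domain → cannot satisfy Principle A.
*Clara₃* c-commands the anaphor within its binding domain → licit binder.
*Noor₄* does not c-command the anaphor → cannot bind it.
*Hana₅* does not c-command the anaphor → cannot bind it.

{3}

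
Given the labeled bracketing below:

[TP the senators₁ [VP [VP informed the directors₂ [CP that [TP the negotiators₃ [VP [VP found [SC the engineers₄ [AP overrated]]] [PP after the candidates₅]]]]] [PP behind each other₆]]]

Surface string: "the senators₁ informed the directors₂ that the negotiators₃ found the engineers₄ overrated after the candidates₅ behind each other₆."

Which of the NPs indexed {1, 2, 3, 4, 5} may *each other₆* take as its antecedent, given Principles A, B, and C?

{1}

*each other* is an anaphor, so Principle A applies: it must be bound in its binding domain.
Binding domain of *each other₆*: the matrix TP, whose subject is the senators₁.
*the senators₁* c-commands the anaphor within its binding domain → licit binder.
*the directors₂* does not c-command the anaphor → cannot bind it.
*the negotiators₃* does not c-command the anaphor → cannot bind it.
*the engineers₄* does not c-command the anaphor → cannot bind it.
*the candidates₅* does not c-command the anaphor → cannot bind it.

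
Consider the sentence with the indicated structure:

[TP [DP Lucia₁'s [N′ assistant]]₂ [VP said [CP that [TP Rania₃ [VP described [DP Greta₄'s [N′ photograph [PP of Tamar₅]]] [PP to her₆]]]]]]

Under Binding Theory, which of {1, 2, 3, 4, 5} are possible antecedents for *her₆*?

*her* is a pronoun, so Principle B applies: it must be free in its binding domain.
Binding domain of *her₆*: the embedded TP, whose subject is Rania₃.
*Lucia₁* and the pronoun do not c-command one another → neither Principle B nor Principle C is at stake; coindexation permitted.
*[Lucia₁'s assistant]₂* c-commands the pronoun but from outside its binding domain, and is not c-commanded by it → coindexation permitted.
*Rania₃* c-commands the pronoun within its binding domain → coindexation would violate Principle B.
*Greta₄* and the pronoun do not c-command one another → neither Principle B nor Principle C is at stake; coindexation permitted.
*Tamar₅* and the pronoun do not c-command one another → neither Principle B nor Principle C is at stake; coindexation permitted.

{1, 2, 4, 5}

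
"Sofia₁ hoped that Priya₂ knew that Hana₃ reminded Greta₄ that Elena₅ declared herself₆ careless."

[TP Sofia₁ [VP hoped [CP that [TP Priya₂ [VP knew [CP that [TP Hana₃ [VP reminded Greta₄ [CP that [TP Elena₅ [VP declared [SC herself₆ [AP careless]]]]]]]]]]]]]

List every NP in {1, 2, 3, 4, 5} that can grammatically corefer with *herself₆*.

{5}

*herself* is an anaphor, so Principle A applies: it must be bound in its binding domain.
Binding domain of *herself₆*: the embedded TP, whose subject is Elena₅.
*Sofia₁* c-commands the anaphor but is outside its binding domain → cannot satisfy Principle A.
*Priya₂* c-commands the anaphor but is outside its binding domain → cannot satisfy Principle A.
*Hana₃* c-commands the anaphor but is outside its binding domain → cannot satisfy Principle A.
*Greta₄* c-commands the anaphor but is outside its binding domain → cannot satisfy Principle A.
*Elena₅* c-commands the anaphor within its binding domain → licit binder.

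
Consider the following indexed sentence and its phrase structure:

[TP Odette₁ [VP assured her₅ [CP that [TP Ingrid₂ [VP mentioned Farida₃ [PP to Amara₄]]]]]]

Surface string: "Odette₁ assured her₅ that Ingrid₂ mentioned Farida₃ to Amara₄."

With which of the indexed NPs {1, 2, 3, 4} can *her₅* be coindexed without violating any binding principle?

none

*her* is a pronoun, so Principle B applies: it must be free in its binding domain.
Binding domain of *her₅*: the matrix TP, whose subject is Odette₁.
*Odette₁* c-commands the pronoun within its binding domain → coindexation would violate Principle B.
*Ingrid₂*: the pronoun c-commands this R-expression → coindexation would violate Principle C on *Ingrid₂*.
*Farida₃*: the pronoun c-commands this R-expression → coindexation would violate Principle C on *Farida₃*.
*Amara₄*: the pronoun c-commands this R-expression → coindexation would violate Principle C on *Amara₄*.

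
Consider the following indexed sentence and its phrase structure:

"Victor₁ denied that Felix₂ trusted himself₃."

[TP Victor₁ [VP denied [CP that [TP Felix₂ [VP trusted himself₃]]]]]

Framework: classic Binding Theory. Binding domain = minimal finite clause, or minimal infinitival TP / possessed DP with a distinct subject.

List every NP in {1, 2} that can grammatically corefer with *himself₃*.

{2}

*himself* is an anaphor, so Principle A applies: it must be bound in its binding domain.
Binding domain of *himself₃*: the embedded TP, whose subject is Felix₂.
*Victor₁* c-commands the anaphor but is outside its binding domain → cannot satisfy Principle A.
*Felix₂* c-commands the anaphor within its binding domain → licit binder.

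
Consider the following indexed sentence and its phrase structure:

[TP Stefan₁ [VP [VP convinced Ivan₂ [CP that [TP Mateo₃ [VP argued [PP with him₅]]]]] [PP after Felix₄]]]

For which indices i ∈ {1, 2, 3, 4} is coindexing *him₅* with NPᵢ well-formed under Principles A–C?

{1, 2, 4}

*him* is a pronoun, so Principle B applies: it must be free in its binding domain.
Binding domain of *him₅*: the embedded TP, whose subject is Mateo₃.
*Stefan₁* c-commands the pronoun but from outside its binding domain, and is not c-commanded by it → coindexation permitted.
*Ivan₂* c-commands the pronoun but from outside its binding domain, and is not c-commanded by it → coindexation permitted.
*Mateo₃* c-commands the pronoun within its binding domain → coindexation would violate Principle B.
*Felix₄* and the pronoun do not c-command one another → neither Principle B nor Principle C is at stake; coindexation permitted.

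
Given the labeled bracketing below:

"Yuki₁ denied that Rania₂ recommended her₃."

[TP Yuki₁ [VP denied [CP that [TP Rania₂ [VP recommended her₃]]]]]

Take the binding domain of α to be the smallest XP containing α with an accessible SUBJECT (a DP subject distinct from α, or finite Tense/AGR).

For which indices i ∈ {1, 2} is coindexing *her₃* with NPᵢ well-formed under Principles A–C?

{1}

*her* is a pronoun, so Principle B applies: it must be free in its binding domain.
Binding domain of *her₃*: the embedded TP, whose subject is Rania₂.
*Yuki₁* c-commands the pronoun but from outside its binding domain, and is not c-commanded by it → coindexation permitted.
*Rania₂* c-commands the pronoun within its binding domain → coindexation would violate Principle B.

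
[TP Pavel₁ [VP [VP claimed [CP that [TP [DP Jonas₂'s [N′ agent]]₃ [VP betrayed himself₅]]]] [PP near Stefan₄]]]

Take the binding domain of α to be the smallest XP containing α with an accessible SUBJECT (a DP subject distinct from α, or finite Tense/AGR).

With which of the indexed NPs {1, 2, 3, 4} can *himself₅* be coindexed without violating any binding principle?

{3}

*himself* is an anaphor, so Principle A applies: it must be bound in its binding domain.
Binding domain of *himself₅*: the embedded TP, whose subject is [Jonas₂'s agent]₃.
*Pavel₁* c-commands the anaphor but is outside its binding domain → cannot satisfy Principle A.
*Jonas₂* does not c-command the anaphor → cannot bind it.
*[Jonas₂'s agent]₃* c-commands the anaphor within its binding domain → licit binder.
*Stefan₄* does not c-command the anaphor → cannot bind it.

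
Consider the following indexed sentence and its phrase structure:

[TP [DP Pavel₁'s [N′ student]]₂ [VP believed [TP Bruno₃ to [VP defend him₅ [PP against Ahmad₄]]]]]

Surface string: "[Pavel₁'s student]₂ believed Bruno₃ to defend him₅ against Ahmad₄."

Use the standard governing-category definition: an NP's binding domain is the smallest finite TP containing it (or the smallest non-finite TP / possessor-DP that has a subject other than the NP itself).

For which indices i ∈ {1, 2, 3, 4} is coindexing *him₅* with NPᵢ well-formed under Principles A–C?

*him* is a pronoun, so Principle B applies: it must be free in its binding domain.
Binding domain of *him₅*: the embedded TP, whose subject is Bruno₃.
*Pavel₁* and the pronoun do not c-command one another → neither Principle B nor Principle C is at stake; coindexation permitted.
*[Pavel₁'s student]₂* c-commands the pronoun but from outside its binding domain, and is not c-commanded by it → coindexation permitted.
*Bruno₃* c-commands the pronoun within its binding domain → coindexation would violate Principle B.
*Ahmad₄*: the pronoun c-commands this R-expression → coindexation would violate Principle C on *Ahmad₄*.

{1, 2}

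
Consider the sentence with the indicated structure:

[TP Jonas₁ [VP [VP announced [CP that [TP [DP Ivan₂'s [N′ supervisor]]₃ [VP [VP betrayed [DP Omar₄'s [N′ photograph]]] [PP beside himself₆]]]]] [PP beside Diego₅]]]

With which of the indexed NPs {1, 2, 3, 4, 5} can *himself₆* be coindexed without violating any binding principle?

{3}

*himself* is an anaphor, so Principle A applies: it must be bound in its binding domain.
Binding domain of *himself₆*: the embedded TP, whose subject is [Ivan₂'s supervisor]₃.
*Jonas₁* c-commands the anaphor but is outside its binding domain → cannot satisfy Principle A.
*Ivan₂* does not c-command the anaphor → cannot bind it.
*[Ivan₂'s supervisor]₃* c-commands the anaphor within its binding domain → licit binder.
*Omar₄* does not c-command the anaphor → cannot bind it.
*Diego₅* does not c-command the anaphor → cannot bind it.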